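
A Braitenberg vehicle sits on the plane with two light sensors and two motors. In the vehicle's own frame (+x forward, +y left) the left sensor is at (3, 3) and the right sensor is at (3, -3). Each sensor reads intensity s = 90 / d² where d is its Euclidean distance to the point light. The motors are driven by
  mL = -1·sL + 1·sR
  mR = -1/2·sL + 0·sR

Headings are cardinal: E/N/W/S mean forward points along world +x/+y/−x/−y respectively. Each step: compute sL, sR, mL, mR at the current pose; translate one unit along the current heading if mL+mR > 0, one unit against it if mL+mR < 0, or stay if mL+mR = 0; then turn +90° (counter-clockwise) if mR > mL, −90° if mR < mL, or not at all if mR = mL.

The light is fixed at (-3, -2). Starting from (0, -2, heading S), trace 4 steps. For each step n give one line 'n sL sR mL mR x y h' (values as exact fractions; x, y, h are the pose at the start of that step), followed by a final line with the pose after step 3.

n=0: pose=(0,-2,S); sL=2, sR=10; mL=8, mR=-1; mL+mR=7 → advance +1; mR−mL=-9 → turn -1·90°
n=1: pose=(0,-3,W); sL=45/8, sR=45/2; mL=135/8, mR=-45/16; mL+mR=225/16 → advance +1; mR−mL=-315/16 → turn -1·90°
n=2: pose=(-1,-3,N); sL=18, sR=90/29; mL=-432/29, mR=-9; mL+mR=-693/29 → advance -1; mR−mL=171/29 → turn +1·90°
n=3: pose=(-1,-4,W); sL=45/13, sR=45; mL=540/13, mR=-45/26; mL+mR=1035/26 → advance +1; mR−mL=-1125/26 → turn -1·90°

0 2 10 8 -1 0 -2 S
1 45/8 45/2 135/8 -45/16 0 -3 W
2 18 90/29 -432/29 -9 -1 -3 N
3 45/13 45 540/13 -45/26 -1 -4 W
final -2 -4 N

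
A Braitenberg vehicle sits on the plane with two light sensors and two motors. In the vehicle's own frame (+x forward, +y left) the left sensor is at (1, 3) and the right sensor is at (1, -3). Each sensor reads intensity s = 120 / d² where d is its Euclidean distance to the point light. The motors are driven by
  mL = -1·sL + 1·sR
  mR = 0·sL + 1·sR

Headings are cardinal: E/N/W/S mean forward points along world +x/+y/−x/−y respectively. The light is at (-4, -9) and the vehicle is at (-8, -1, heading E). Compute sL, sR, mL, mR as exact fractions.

left sensor world pos  = (-7, 2); dL² = 130
right sensor world pos = (-7, -4); dR² = 34
sL = 120/130 = 12/13
sR = 120/34 = 60/17
mL = -1·sL + 1·sR = 576/221
mR = 0·sL + 1·sR = 60/17

12/13 60/17 576/221 60/17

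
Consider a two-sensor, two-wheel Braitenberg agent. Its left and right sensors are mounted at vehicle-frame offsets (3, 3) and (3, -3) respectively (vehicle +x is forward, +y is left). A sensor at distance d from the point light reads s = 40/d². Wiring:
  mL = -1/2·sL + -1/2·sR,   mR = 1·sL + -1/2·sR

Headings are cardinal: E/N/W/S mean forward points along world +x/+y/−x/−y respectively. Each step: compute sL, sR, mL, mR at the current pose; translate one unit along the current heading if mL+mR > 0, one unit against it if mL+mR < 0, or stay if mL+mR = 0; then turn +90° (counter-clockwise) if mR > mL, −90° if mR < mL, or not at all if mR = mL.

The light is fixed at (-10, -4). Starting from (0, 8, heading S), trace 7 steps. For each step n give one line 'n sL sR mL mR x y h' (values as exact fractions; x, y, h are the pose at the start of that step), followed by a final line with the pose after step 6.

0 4/25 4/13 -76/325 2/325 0 8 S
1 8/85 40/269 -2776/22865 452/22865 0 9 E
2 10/73 1/10 -173/1460 127/1460 -1 9 N
3 40/117 40/261 -280/1131 100/377 -1 8 W
4 20/101 20/53 -1540/5353 50/5353 -2 8 S
5 40/377 40/221 -920/6409 100/6409 -2 9 E
6 5/34 10/89 -785/6052 275/3026 -3 9 N
final -3 8 W

n=0: pose=(0,8,S); sL=4/25, sR=4/13; mL=-76/325, mR=2/325; mL+mR=-74/325 → advance -1; mR−mL=6/25 → turn +1·90°
n=1: pose=(0,9,E); sL=8/85, sR=40/269; mL=-2776/22865, mR=452/22865; mL+mR=-2324/22865 → advance -1; mR−mL=12/85 → turn +1·90°
n=2: pose=(-1,9,N); sL=10/73, sR=1/10; mL=-173/1460, mR=127/1460; mL+mR=-23/730 → advance -1; mR−mL=15/73 → turn +1·90°
n=3: pose=(-1,8,W); sL=40/117, sR=40/261; mL=-280/1131, mR=100/377; mL+mR=20/1131 → advance +1; mR−mL=20/39 → turn +1·90°
n=4: pose=(-2,8,S); sL=20/101, sR=20/53; mL=-1540/5353, mR=50/5353; mL+mR=-1490/5353 → advance -1; mR−mL=30/101 → turn +1·90°
n=5: pose=(-2,9,E); sL=40/377, sR=40/221; mL=-920/6409, mR=100/6409; mL+mR=-820/6409 → advance -1; mR−mL=60/377 → turn +1·90°
n=6: pose=(-3,9,N); sL=5/34, sR=10/89; mL=-785/6052, mR=275/3026; mL+mR=-235/6052 → advance -1; mR−mL=15/68 → turn +1·90°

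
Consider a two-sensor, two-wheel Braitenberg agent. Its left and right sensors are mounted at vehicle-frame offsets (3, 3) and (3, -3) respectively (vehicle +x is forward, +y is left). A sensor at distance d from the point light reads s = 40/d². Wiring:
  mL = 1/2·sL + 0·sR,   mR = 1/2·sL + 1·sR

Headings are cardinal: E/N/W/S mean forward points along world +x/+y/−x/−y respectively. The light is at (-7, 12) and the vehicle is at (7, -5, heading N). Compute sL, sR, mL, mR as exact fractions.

left sensor world pos  = (4, -2); dL² = 317
right sensor world pos = (10, -2); dR² = 485
sL = 40/317 = 40/317
sR = 40/485 = 8/97
mL = 1/2·sL + 0·sR = 20/317
mR = 1/2·sL + 1·sR = 4476/30749

40/317 8/97 20/317 4476/30749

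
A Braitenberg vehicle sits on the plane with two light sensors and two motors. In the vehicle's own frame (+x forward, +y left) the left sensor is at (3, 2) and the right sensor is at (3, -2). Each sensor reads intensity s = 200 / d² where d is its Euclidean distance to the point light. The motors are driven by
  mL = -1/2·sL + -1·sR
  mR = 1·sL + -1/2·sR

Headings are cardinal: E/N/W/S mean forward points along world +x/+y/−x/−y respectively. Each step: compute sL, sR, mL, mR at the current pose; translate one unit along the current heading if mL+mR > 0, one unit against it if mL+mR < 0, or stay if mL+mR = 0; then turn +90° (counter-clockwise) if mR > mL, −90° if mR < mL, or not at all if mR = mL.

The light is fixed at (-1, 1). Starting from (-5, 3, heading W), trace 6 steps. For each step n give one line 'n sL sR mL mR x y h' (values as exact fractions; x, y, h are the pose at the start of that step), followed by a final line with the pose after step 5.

n=0: pose=(-5,3,W); sL=200/49, sR=40/13; mL=-3260/637, mR=1620/637; mL+mR=-1640/637 → advance -1; mR−mL=4880/637 → turn +1·90°
n=1: pose=(-4,3,S); sL=100, sR=100/13; mL=-750/13, mR=1250/13; mL+mR=500/13 → advance +1; mR−mL=2000/13 → turn +1·90°
n=2: pose=(-4,2,E); sL=200/9, sR=200; mL=-1900/9, mR=-700/9; mL+mR=-2600/9 → advance -1; mR−mL=400/3 → turn +1·90°
n=3: pose=(-5,2,N); sL=50/13, sR=10; mL=-155/13, mR=-15/13; mL+mR=-170/13 → advance -1; mR−mL=140/13 → turn +1·90°
n=4: pose=(-5,1,W); sL=200/53, sR=200/53; mL=-300/53, mR=100/53; mL+mR=-200/53 → advance -1; mR−mL=400/53 → turn +1·90°
n=5: pose=(-4,1,S); sL=20, sR=100/17; mL=-270/17, mR=290/17; mL+mR=20/17 → advance +1; mR−mL=560/17 → turn +1·90°

0 200/49 40/13 -3260/637 1620/637 -5 3 W
1 100 100/13 -750/13 1250/13 -4 3 S
2 200/9 200 -1900/9 -700/9 -4 2 E
3 50/13 10 -155/13 -15/13 -5 2 N
4 200/53 200/53 -300/53 100/53 -5 1 W
5 20 100/17 -270/17 290/17 -4 1 S
final -4 0 E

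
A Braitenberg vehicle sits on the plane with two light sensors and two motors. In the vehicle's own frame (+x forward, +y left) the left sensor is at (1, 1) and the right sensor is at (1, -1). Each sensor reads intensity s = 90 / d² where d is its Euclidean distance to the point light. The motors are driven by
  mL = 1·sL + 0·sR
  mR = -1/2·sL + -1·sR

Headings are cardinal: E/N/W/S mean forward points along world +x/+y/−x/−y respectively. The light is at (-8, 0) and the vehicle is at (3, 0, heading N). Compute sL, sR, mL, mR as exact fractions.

left sensor world pos  = (2, 1); dL² = 101
right sensor world pos = (4, 1); dR² = 145
sL = 90/101 = 90/101
sR = 90/145 = 18/29
mL = 1·sL + 0·sR = 90/101
mR = -1/2·sL + -1·sR = -3123/2929

90/101 18/29 90/101 -3123/2929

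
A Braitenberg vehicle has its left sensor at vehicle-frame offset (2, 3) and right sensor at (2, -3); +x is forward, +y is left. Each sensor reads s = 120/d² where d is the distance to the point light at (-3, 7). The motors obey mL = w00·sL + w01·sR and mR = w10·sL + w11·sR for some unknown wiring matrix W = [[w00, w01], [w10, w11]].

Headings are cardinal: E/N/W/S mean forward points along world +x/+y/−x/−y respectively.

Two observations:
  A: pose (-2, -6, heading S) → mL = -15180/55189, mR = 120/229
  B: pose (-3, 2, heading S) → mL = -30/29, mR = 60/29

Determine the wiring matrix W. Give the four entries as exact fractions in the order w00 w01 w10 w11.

1/2 -1 0 1

obs A: pose=(-2,-6,S) → sL=120/241, sR=120/229, mL=-15180/55189, mR=120/229
obs B: pose=(-3,2,S) → sL=60/29, sR=60/29, mL=-30/29, mR=60/29
sensor matrix S = [[120/241, 120/229], [60/29, 60/29]]; det S = -86400/1600481
solve [mL_A; mL_B] = S·[w00; w01] and [mR_A; mR_B] = S·[w10; w11]:
  w00 = 1/2, w01 = -1, w10 = 0, w11 = 1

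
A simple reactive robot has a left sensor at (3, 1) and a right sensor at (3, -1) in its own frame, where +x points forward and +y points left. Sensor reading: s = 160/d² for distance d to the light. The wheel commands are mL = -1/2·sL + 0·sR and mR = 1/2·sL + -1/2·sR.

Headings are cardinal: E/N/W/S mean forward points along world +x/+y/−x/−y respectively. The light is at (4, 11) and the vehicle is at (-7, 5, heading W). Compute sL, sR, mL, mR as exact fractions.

left sensor world pos  = (-10, 4); dL² = 245
right sensor world pos = (-10, 6); dR² = 221
sL = 160/245 = 32/49
sR = 160/221 = 160/221
mL = -1/2·sL + 0·sR = -16/49
mR = 1/2·sL + -1/2·sR = -384/10829

32/49 160/221 -16/49 -384/10829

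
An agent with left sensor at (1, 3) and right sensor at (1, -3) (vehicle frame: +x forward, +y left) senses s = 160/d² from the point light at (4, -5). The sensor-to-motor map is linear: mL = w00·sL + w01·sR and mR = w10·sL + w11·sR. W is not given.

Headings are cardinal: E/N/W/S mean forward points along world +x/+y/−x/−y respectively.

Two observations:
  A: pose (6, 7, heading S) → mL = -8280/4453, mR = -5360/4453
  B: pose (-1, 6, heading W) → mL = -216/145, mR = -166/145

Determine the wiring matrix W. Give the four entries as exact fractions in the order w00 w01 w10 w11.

-1/2 -1 -1/2 -1/2

obs A: pose=(6,7,S) → sL=80/73, sR=80/61, mL=-8280/4453, mR=-5360/4453
obs B: pose=(-1,6,W) → sL=8/5, sR=20/29, mL=-216/145, mR=-166/145
sensor matrix S = [[80/73, 80/61], [8/5, 20/29]]; det S = -173376/129137
solve [mL_A; mL_B] = S·[w00; w01] and [mR_A; mR_B] = S·[w10; w11]:
  w00 = -1/2, w01 = -1, w10 = -1/2, w11 = -1/2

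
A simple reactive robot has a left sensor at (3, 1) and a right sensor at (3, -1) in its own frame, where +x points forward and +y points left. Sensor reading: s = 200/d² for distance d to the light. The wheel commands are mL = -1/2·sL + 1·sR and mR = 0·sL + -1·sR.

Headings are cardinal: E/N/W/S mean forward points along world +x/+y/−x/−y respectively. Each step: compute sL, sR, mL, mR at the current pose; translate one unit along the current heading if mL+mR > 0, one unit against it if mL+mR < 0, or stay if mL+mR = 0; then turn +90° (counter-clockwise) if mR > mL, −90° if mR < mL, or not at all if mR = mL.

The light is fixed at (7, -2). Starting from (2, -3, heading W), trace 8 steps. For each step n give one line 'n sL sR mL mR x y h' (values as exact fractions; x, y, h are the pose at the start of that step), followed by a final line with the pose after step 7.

n=0: pose=(2,-3,W); sL=50/17, sR=25/8; mL=225/136, mR=-25/8; mL+mR=-25/17 → advance -1; mR−mL=-325/68 → turn -1·90°
n=1: pose=(3,-3,N); sL=200/29, sR=200/13; mL=4500/377, mR=-200/13; mL+mR=-100/29 → advance -1; mR−mL=-10300/377 → turn -1·90°
n=2: pose=(3,-4,E); sL=100, sR=20; mL=-30, mR=-20; mL+mR=-50 → advance -1; mR−mL=10 → turn +1·90°
n=3: pose=(2,-4,N); sL=200/37, sR=200/17; mL=5700/629, mR=-200/17; mL+mR=-100/37 → advance -1; mR−mL=-13100/629 → turn -1·90°
n=4: pose=(2,-5,E); sL=25, sR=10; mL=-5/2, mR=-10; mL+mR=-25/2 → advance -1; mR−mL=-15/2 → turn -1·90°
n=5: pose=(1,-5,S); sL=200/61, sR=40/17; mL=740/1037, mR=-40/17; mL+mR=-100/61 → advance -1; mR−mL=-3180/1037 → turn -1·90°
n=6: pose=(1,-4,W); sL=20/9, sR=100/41; mL=490/369, mR=-100/41; mL+mR=-10/9 → advance -1; mR−mL=-1390/369 → turn -1·90°
n=7: pose=(2,-4,N); sL=200/37, sR=200/17; mL=5700/629, mR=-200/17; mL+mR=-100/37 → advance -1; mR−mL=-13100/629 → turn -1·90°

0 50/17 25/8 225/136 -25/8 2 -3 W
1 200/29 200/13 4500/377 -200/13 3 -3 N
2 100 20 -30 -20 3 -4 E
3 200/37 200/17 5700/629 -200/17 2 -4 N
4 25 10 -5/2 -10 2 -5 E
5 200/61 40/17 740/1037 -40/17 1 -5 S
6 20/9 100/41 490/369 -100/41 1 -4 W
7 200/37 200/17 5700/629 -200/17 2 -4 N
final 2 -5 E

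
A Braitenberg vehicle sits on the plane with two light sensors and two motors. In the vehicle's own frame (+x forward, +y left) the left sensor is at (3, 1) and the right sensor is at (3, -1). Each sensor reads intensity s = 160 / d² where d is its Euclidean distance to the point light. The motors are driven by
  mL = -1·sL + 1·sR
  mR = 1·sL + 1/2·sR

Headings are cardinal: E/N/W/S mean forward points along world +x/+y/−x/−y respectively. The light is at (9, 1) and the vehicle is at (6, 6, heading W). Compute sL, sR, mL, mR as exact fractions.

left sensor world pos  = (3, 5); dL² = 52
right sensor world pos = (3, 7); dR² = 72
sL = 160/52 = 40/13
sR = 160/72 = 20/9
mL = -1·sL + 1·sR = -100/117
mR = 1·sL + 1/2·sR = 490/117

40/13 20/9 -100/117 490/117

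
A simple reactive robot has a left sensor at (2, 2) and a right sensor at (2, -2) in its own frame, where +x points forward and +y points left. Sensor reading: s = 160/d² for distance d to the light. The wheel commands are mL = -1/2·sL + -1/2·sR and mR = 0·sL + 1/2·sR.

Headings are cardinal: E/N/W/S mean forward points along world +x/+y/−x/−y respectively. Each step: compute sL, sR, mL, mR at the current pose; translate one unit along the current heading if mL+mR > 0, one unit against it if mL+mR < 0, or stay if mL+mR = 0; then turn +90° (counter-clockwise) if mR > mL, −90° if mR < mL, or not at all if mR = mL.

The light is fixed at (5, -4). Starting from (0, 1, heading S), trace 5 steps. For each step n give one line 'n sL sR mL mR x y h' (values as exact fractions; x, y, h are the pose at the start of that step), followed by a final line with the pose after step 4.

0 80/9 80/29 -1520/261 40/29 0 1 S
1 160/73 32/5 -1568/365 16/5 0 2 E
2 5/4 2 -13/8 1 -1 2 N
3 160/73 160/113 -14880/8249 80/113 -1 1 W
4 80/9 80/29 -1520/261 40/29 0 1 S
final 0 2 E

n=0: pose=(0,1,S); sL=80/9, sR=80/29; mL=-1520/261, mR=40/29; mL+mR=-40/9 → advance -1; mR−mL=1880/261 → turn +1·90°
n=1: pose=(0,2,E); sL=160/73, sR=32/5; mL=-1568/365, mR=16/5; mL+mR=-80/73 → advance -1; mR−mL=2736/365 → turn +1·90°
n=2: pose=(-1,2,N); sL=5/4, sR=2; mL=-13/8, mR=1; mL+mR=-5/8 → advance -1; mR−mL=21/8 → turn +1·90°
n=3: pose=(-1,1,W); sL=160/73, sR=160/113; mL=-14880/8249, mR=80/113; mL+mR=-80/73 → advance -1; mR−mL=20720/8249 → turn +1·90°
n=4: pose=(0,1,S); sL=80/9, sR=80/29; mL=-1520/261, mR=40/29; mL+mR=-40/9 → advance -1; mR−mL=1880/261 → turn +1·90°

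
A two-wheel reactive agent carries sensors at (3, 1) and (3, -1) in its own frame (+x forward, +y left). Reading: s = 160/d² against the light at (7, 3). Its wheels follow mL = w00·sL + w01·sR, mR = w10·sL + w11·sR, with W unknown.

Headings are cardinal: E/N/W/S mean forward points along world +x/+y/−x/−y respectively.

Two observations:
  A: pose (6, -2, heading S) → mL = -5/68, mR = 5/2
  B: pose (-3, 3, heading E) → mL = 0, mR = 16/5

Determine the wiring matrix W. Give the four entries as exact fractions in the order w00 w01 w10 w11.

obs A: pose=(6,-2,S) → sL=5/2, sR=40/17, mL=-5/68, mR=5/2
obs B: pose=(-3,3,E) → sL=16/5, sR=16/5, mL=0, mR=16/5
sensor matrix S = [[5/2, 40/17], [16/5, 16/5]]; det S = 8/17
solve [mL_A; mL_B] = S·[w00; w01] and [mR_A; mR_B] = S·[w10; w11]:
  w00 = -1/2, w01 = 1/2, w10 = 1, w11 = 0

-1/2 1/2 1 0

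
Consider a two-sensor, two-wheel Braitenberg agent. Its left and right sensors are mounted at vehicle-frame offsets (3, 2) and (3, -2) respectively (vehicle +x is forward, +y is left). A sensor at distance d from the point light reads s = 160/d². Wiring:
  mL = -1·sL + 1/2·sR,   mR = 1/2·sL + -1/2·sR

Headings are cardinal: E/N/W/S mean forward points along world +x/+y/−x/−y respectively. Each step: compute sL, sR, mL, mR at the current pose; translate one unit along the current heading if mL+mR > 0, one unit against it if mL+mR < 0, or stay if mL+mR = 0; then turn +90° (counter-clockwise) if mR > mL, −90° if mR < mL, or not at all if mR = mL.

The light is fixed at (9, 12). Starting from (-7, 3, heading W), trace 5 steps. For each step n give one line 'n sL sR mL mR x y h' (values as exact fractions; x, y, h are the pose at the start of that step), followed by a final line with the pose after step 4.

0 80/241 16/41 -1352/9881 -288/9881 -7 3 W
1 160/313 160/433 -44240/135529 9600/135529 -6 3 S
2 8/9 40/61 -308/549 64/549 -6 4 E
3 160/349 160/221 -7440/77129 -10240/77129 -7 4 N
4 80/109 16/29 -1448/3161 288/3161 -7 3 E
final -8 3 N

n=0: pose=(-7,3,W); sL=80/241, sR=16/41; mL=-1352/9881, mR=-288/9881; mL+mR=-40/241 → advance -1; mR−mL=1064/9881 → turn +1·90°
n=1: pose=(-6,3,S); sL=160/313, sR=160/433; mL=-44240/135529, mR=9600/135529; mL+mR=-80/313 → advance -1; mR−mL=53840/135529 → turn +1·90°
n=2: pose=(-6,4,E); sL=8/9, sR=40/61; mL=-308/549, mR=64/549; mL+mR=-4/9 → advance -1; mR−mL=124/183 → turn +1·90°
n=3: pose=(-7,4,N); sL=160/349, sR=160/221; mL=-7440/77129, mR=-10240/77129; mL+mR=-80/349 → advance -1; mR−mL=-2800/77129 → turn -1·90°
n=4: pose=(-7,3,E); sL=80/109, sR=16/29; mL=-1448/3161, mR=288/3161; mL+mR=-40/109 → advance -1; mR−mL=1736/3161 → turn +1·90°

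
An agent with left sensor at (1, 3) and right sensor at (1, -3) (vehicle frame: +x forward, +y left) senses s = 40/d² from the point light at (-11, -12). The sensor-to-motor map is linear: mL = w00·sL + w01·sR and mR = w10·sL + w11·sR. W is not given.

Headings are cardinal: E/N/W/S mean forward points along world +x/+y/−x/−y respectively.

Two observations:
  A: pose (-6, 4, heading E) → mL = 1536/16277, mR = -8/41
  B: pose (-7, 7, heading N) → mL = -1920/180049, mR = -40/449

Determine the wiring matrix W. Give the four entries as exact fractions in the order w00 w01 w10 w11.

-1 1 0 -1

obs A: pose=(-6,4,E) → sL=40/397, sR=8/41, mL=1536/16277, mR=-8/41
obs B: pose=(-7,7,N) → sL=40/401, sR=40/449, mL=-1920/180049, mR=-40/449
sensor matrix S = [[40/397, 8/41], [40/401, 40/449]]; det S = -30735360/2930657573
solve [mL_A; mL_B] = S·[w00; w01] and [mR_A; mR_B] = S·[w10; w11]:
  w00 = -1, w01 = 1, w10 = 0, w11 = -1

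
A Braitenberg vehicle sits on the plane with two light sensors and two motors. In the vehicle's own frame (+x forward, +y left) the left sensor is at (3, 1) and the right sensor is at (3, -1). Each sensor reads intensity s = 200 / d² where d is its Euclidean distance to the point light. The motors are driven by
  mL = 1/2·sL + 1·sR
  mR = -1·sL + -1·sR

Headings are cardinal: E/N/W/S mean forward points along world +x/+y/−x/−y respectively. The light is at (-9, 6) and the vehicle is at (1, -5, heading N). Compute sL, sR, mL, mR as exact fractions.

left sensor world pos  = (0, -2); dL² = 145
right sensor world pos = (2, -2); dR² = 185
sL = 200/145 = 40/29
sR = 200/185 = 40/37
mL = 1/2·sL + 1·sR = 1900/1073
mR = -1·sL + -1·sR = -2640/1073

40/29 40/37 1900/1073 -2640/1073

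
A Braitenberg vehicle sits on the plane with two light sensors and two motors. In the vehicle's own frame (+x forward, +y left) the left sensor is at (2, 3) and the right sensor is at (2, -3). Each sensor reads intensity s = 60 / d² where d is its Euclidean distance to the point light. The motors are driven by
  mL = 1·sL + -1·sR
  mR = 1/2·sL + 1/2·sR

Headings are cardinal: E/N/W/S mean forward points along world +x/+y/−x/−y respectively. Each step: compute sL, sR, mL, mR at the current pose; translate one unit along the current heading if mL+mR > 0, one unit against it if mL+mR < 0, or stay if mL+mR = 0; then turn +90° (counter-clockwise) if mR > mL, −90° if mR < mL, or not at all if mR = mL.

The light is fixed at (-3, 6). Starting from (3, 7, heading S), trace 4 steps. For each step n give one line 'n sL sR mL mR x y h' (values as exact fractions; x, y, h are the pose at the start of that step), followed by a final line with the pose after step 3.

0 30/41 6 -216/41 138/41 3 7 S
1 60/89 12/13 -288/1157 924/1157 3 8 E
2 15/8 15/29 315/232 555/464 4 8 N
3 20/39 20/27 -80/351 220/351 4 9 E
final 5 9 N

n=0: pose=(3,7,S); sL=30/41, sR=6; mL=-216/41, mR=138/41; mL+mR=-78/41 → advance -1; mR−mL=354/41 → turn +1·90°
n=1: pose=(3,8,E); sL=60/89, sR=12/13; mL=-288/1157, mR=924/1157; mL+mR=636/1157 → advance +1; mR−mL=1212/1157 → turn +1·90°
n=2: pose=(4,8,N); sL=15/8, sR=15/29; mL=315/232, mR=555/464; mL+mR=1185/464 → advance +1; mR−mL=-75/464 → turn -1·90°
n=3: pose=(4,9,E); sL=20/39, sR=20/27; mL=-80/351, mR=220/351; mL+mR=140/351 → advance +1; mR−mL=100/117 → turn +1·90°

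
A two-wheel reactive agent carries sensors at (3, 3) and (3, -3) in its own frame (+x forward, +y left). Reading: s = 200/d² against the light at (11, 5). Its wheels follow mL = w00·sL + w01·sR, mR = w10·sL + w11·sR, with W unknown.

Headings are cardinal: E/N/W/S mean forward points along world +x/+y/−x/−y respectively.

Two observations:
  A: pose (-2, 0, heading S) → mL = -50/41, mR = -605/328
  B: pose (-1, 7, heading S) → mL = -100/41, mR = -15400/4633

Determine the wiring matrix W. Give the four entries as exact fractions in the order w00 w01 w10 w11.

obs A: pose=(-2,0,S) → sL=50/41, sR=5/8, mL=-50/41, mR=-605/328
obs B: pose=(-1,7,S) → sL=100/41, sR=100/113, mL=-100/41, mR=-15400/4633
sensor matrix S = [[50/41, 5/8], [100/41, 100/113]]; det S = -4125/9266
solve [mL_A; mL_B] = S·[w00; w01] and [mR_A; mR_B] = S·[w10; w11]:
  w00 = -1, w01 = 0, w10 = -1, w11 = -1

-1 0 -1 -1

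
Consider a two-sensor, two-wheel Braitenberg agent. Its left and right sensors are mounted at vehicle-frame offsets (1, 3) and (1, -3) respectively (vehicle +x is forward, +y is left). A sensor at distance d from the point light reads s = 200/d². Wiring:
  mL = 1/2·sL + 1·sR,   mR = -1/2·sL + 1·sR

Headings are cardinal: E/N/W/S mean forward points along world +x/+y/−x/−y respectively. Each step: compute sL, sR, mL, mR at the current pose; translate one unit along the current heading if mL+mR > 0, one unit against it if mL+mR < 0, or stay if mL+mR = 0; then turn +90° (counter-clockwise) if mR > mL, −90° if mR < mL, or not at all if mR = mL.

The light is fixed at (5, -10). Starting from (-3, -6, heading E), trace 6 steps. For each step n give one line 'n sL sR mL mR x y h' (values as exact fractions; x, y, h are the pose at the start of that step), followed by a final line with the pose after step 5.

n=0: pose=(-3,-6,E); sL=100/49, sR=4; mL=246/49, mR=146/49; mL+mR=8 → advance +1; mR−mL=-100/49 → turn -1·90°
n=1: pose=(-2,-6,S); sL=8, sR=200/109; mL=636/109, mR=-236/109; mL+mR=400/109 → advance +1; mR−mL=-8 → turn -1·90°
n=2: pose=(-2,-7,W); sL=25/8, sR=2; mL=57/16, mR=7/16; mL+mR=4 → advance +1; mR−mL=-25/8 → turn -1·90°
n=3: pose=(-3,-7,N); sL=200/137, sR=200/41; mL=31500/5617, mR=23300/5617; mL+mR=400/41 → advance +1; mR−mL=-200/137 → turn -1·90°
n=4: pose=(-3,-6,E); sL=100/49, sR=4; mL=246/49, mR=146/49; mL+mR=8 → advance +1; mR−mL=-100/49 → turn -1·90°
n=5: pose=(-2,-6,S); sL=8, sR=200/109; mL=636/109, mR=-236/109; mL+mR=400/109 → advance +1; mR−mL=-8 → turn -1·90°

0 100/49 4 246/49 146/49 -3 -6 E
1 8 200/109 636/109 -236/109 -2 -6 S
2 25/8 2 57/16 7/16 -2 -7 W
3 200/137 200/41 31500/5617 23300/5617 -3 -7 N
4 100/49 4 246/49 146/49 -3 -6 E
5 8 200/109 636/109 -236/109 -2 -6 S
final -2 -7 W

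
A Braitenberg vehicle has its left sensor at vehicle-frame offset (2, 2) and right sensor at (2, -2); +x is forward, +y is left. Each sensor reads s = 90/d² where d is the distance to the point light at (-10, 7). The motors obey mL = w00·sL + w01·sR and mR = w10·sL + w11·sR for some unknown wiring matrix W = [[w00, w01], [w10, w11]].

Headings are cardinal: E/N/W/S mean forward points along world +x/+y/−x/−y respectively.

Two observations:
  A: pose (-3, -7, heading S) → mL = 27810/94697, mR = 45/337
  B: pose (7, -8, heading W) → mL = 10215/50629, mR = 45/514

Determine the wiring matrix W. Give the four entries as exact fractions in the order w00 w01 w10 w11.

1/2 1/2 1/2 0

obs A: pose=(-3,-7,S) → sL=90/337, sR=90/281, mL=27810/94697, mR=45/337
obs B: pose=(7,-8,W) → sL=45/257, sR=45/197, mL=10215/50629, mR=45/514
sensor matrix S = [[90/337, 90/281], [45/257, 45/197]]; det S = 23603400/4794414413
solve [mL_A; mL_B] = S·[w00; w01] and [mR_A; mR_B] = S·[w10; w11]:
  w00 = 1/2, w01 = 1/2, w10 = 1/2, w11 = 0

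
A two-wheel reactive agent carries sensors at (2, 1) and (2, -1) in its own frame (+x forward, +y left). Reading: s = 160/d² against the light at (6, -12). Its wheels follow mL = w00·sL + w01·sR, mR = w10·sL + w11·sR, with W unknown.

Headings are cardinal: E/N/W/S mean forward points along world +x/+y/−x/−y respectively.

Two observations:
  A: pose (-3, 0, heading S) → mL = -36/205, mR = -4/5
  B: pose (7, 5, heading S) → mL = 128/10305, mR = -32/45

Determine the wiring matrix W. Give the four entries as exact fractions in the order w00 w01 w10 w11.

obs A: pose=(-3,0,S) → sL=40/41, sR=4/5, mL=-36/205, mR=-4/5
obs B: pose=(7,5,S) → sL=160/229, sR=32/45, mL=128/10305, mR=-32/45
sensor matrix S = [[40/41, 4/5], [160/229, 32/45]]; det S = 11392/84501
solve [mL_A; mL_B] = S·[w00; w01] and [mR_A; mR_B] = S·[w10; w11]:
  w00 = -1, w01 = 1, w10 = 0, w11 = -1

-1 1 0 -1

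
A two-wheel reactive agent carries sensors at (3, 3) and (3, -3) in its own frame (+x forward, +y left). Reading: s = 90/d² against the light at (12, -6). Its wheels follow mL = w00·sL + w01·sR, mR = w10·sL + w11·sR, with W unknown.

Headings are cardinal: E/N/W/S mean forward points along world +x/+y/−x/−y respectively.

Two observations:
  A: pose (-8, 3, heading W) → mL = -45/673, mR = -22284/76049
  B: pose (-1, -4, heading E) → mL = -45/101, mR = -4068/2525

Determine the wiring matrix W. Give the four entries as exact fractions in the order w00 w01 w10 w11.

0 -1/2 -1 -1

obs A: pose=(-8,3,W) → sL=18/113, sR=90/673, mL=-45/673, mR=-22284/76049
obs B: pose=(-1,-4,E) → sL=18/25, sR=90/101, mL=-45/101, mR=-4068/2525
sensor matrix S = [[18/113, 90/673], [18/25, 90/101]]; det S = 1753488/38404745
solve [mL_A; mL_B] = S·[w00; w01] and [mR_A; mR_B] = S·[w10; w11]:
  w00 = 0, w01 = -1/2, w10 = -1, w11 = -1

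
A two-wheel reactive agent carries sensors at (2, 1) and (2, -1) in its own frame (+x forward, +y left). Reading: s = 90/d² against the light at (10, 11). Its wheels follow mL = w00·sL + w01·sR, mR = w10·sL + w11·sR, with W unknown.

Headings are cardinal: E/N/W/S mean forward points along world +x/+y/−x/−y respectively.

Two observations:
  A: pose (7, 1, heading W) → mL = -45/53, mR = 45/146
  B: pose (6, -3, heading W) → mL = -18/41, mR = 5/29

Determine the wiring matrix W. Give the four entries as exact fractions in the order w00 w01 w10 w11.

0 -1 1/2 0

obs A: pose=(7,1,W) → sL=45/73, sR=45/53, mL=-45/53, mR=45/146
obs B: pose=(6,-3,W) → sL=10/29, sR=18/41, mL=-18/41, mR=5/29
sensor matrix S = [[45/73, 45/53], [10/29, 18/41]]; det S = -101880/4600241
solve [mL_A; mL_B] = S·[w00; w01] and [mR_A; mR_B] = S·[w10; w11]:
  w00 = 0, w01 = -1, w10 = 1/2, w11 = 0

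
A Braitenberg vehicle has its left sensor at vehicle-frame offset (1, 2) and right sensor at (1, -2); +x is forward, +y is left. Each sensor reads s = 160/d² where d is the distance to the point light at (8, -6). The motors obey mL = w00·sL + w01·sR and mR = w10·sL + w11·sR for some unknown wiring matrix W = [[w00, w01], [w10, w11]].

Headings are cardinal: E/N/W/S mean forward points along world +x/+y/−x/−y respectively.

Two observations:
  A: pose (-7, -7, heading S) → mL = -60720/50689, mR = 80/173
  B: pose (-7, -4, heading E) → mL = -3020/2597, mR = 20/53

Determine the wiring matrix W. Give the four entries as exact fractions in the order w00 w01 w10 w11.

obs A: pose=(-7,-7,S) → sL=160/173, sR=160/293, mL=-60720/50689, mR=80/173
obs B: pose=(-7,-4,E) → sL=40/53, sR=40/49, mL=-3020/2597, mR=20/53
sensor matrix S = [[160/173, 160/293], [40/53, 40/49]]; det S = 45132800/131639333
solve [mL_A; mL_B] = S·[w00; w01] and [mR_A; mR_B] = S·[w10; w11]:
  w00 = -1, w01 = -1/2, w10 = 1/2, w11 = 0

-1 -1/2 1/2 0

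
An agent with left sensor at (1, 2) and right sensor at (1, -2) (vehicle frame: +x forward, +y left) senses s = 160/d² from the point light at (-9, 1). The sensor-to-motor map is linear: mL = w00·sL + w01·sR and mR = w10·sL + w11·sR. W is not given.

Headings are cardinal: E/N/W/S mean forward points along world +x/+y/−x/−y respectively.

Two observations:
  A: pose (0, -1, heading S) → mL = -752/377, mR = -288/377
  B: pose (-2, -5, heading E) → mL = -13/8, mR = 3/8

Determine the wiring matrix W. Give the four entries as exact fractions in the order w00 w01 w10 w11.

obs A: pose=(0,-1,S) → sL=16/13, sR=80/29, mL=-752/377, mR=-288/377
obs B: pose=(-2,-5,E) → sL=2, sR=5/4, mL=-13/8, mR=3/8
sensor matrix S = [[16/13, 80/29], [2, 5/4]]; det S = -1500/377
solve [mL_A; mL_B] = S·[w00; w01] and [mR_A; mR_B] = S·[w10; w11]:
  w00 = -1/2, w01 = -1/2, w10 = 1/2, w11 = -1/2

-1/2 -1/2 1/2 -1/2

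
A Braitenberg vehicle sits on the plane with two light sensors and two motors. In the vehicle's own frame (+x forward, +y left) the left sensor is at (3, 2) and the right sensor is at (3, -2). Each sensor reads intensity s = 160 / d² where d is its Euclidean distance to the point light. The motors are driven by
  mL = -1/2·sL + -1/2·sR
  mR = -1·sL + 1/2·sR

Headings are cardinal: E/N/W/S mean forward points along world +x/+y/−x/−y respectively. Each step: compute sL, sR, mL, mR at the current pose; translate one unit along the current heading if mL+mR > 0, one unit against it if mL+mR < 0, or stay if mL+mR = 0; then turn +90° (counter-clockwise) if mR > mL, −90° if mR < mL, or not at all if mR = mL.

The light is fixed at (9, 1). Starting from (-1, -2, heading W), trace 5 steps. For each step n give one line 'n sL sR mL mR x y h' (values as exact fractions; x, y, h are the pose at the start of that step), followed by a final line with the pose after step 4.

0 80/97 16/17 -1456/1649 -584/1649 -1 -2 W
1 32/17 160/157 -3872/2669 -3664/2669 0 -2 S
2 40/9 40/13 -440/117 -340/117 0 -1 E
3 32/29 32/13 -672/377 48/377 -1 -1 N
4 80/97 16/17 -1456/1649 -584/1649 -1 -2 W
final 0 -2 S

n=0: pose=(-1,-2,W); sL=80/97, sR=16/17; mL=-1456/1649, mR=-584/1649; mL+mR=-120/97 → advance -1; mR−mL=872/1649 → turn +1·90°
n=1: pose=(0,-2,S); sL=32/17, sR=160/157; mL=-3872/2669, mR=-3664/2669; mL+mR=-48/17 → advance -1; mR−mL=208/2669 → turn +1·90°
n=2: pose=(0,-1,E); sL=40/9, sR=40/13; mL=-440/117, mR=-340/117; mL+mR=-20/3 → advance -1; mR−mL=100/117 → turn +1·90°
n=3: pose=(-1,-1,N); sL=32/29, sR=32/13; mL=-672/377, mR=48/377; mL+mR=-48/29 → advance -1; mR−mL=720/377 → turn +1·90°
n=4: pose=(-1,-2,W); sL=80/97, sR=16/17; mL=-1456/1649, mR=-584/1649; mL+mR=-120/97 → advance -1; mR−mL=872/1649 → turn +1·90°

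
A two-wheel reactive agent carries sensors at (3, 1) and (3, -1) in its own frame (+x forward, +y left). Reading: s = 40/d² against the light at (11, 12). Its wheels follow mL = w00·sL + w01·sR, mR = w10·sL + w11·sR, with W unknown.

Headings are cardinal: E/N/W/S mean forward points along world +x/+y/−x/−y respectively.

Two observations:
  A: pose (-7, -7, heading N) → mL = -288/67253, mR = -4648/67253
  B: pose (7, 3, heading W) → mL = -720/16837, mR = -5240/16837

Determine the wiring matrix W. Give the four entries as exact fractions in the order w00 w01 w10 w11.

1/2 -1/2 -1/2 -1/2

obs A: pose=(-7,-7,N) → sL=40/617, sR=8/109, mL=-288/67253, mR=-4648/67253
obs B: pose=(7,3,W) → sL=40/149, sR=40/113, mL=-720/16837, mR=-5240/16837
sensor matrix S = [[40/617, 8/109], [40/149, 40/113]]; det S = 3674880/1132338761
solve [mL_A; mL_B] = S·[w00; w01] and [mR_A; mR_B] = S·[w10; w11]:
  w00 = 1/2, w01 = -1/2, w10 = -1/2, w11 = -1/2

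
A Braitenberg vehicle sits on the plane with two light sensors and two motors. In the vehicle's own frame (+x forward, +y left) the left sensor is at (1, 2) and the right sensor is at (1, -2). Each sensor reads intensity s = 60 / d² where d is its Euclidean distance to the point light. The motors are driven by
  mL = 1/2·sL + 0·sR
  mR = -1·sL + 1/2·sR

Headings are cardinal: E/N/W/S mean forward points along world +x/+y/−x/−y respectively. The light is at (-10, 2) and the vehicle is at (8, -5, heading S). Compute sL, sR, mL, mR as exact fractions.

left sensor world pos  = (10, -6); dL² = 464
right sensor world pos = (6, -6); dR² = 320
sL = 60/464 = 15/116
sR = 60/320 = 3/16
mL = 1/2·sL + 0·sR = 15/232
mR = -1·sL + 1/2·sR = -33/928

15/116 3/16 15/232 -33/928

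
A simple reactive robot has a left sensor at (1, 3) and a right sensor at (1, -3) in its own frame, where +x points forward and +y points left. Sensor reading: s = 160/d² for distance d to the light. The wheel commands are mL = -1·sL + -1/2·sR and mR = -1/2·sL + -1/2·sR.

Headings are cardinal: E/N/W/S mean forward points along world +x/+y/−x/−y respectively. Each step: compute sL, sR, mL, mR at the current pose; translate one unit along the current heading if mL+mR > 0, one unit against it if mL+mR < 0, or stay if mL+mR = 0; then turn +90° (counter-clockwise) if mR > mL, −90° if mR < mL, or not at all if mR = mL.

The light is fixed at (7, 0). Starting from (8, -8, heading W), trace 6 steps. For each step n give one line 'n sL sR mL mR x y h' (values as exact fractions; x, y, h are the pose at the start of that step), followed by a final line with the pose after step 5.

0 160/121 32/5 -2736/605 -2336/605 8 -8 W
1 80/53 80/41 -5400/2173 -3760/2173 9 -8 S
2 32/5 160/109 -3888/545 -2144/545 9 -7 E
3 4 40/13 -72/13 -46/13 8 -7 N
4 160/121 32/5 -2736/605 -2336/605 8 -8 W
5 80/53 80/41 -5400/2173 -3760/2173 9 -8 S
final 9 -7 E

n=0: pose=(8,-8,W); sL=160/121, sR=32/5; mL=-2736/605, mR=-2336/605; mL+mR=-5072/605 → advance -1; mR−mL=80/121 → turn +1·90°
n=1: pose=(9,-8,S); sL=80/53, sR=80/41; mL=-5400/2173, mR=-3760/2173; mL+mR=-9160/2173 → advance -1; mR−mL=40/53 → turn +1·90°
n=2: pose=(9,-7,E); sL=32/5, sR=160/109; mL=-3888/545, mR=-2144/545; mL+mR=-6032/545 → advance -1; mR−mL=16/5 → turn +1·90°
n=3: pose=(8,-7,N); sL=4, sR=40/13; mL=-72/13, mR=-46/13; mL+mR=-118/13 → advance -1; mR−mL=2 → turn +1·90°
n=4: pose=(8,-8,W); sL=160/121, sR=32/5; mL=-2736/605, mR=-2336/605; mL+mR=-5072/605 → advance -1; mR−mL=80/121 → turn +1·90°
n=5: pose=(9,-8,S); sL=80/53, sR=80/41; mL=-5400/2173, mR=-3760/2173; mL+mR=-9160/2173 → advance -1; mR−mL=40/53 → turn +1·90°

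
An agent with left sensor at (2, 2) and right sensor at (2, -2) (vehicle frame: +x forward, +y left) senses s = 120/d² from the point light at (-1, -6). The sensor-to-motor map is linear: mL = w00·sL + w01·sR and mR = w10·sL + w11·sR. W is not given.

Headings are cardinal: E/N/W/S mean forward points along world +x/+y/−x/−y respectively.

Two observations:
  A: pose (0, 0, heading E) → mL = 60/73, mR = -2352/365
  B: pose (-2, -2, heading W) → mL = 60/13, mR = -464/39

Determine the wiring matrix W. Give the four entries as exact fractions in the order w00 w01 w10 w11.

1/2 0 -1 -1

obs A: pose=(0,0,E) → sL=120/73, sR=24/5, mL=60/73, mR=-2352/365
obs B: pose=(-2,-2,W) → sL=120/13, sR=8/3, mL=60/13, mR=-464/39
sensor matrix S = [[120/73, 24/5], [120/13, 8/3]]; det S = -37888/949
solve [mL_A; mL_B] = S·[w00; w01] and [mR_A; mR_B] = S·[w10; w11]:
  w00 = 1/2, w01 = 0, w10 = -1, w11 = -1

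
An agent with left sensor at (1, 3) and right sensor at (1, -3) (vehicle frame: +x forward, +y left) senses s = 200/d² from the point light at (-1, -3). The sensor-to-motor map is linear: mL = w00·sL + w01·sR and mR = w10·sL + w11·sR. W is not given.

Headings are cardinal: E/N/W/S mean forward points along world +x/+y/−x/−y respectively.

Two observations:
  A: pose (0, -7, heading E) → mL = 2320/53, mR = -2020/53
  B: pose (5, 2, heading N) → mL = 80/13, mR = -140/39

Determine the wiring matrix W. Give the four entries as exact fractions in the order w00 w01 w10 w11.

obs A: pose=(0,-7,E) → sL=40, sR=200/53, mL=2320/53, mR=-2020/53
obs B: pose=(5,2,N) → sL=40/9, sR=200/117, mL=80/13, mR=-140/39
sensor matrix S = [[40, 200/53], [40/9, 200/117]]; det S = 320000/6201
solve [mL_A; mL_B] = S·[w00; w01] and [mR_A; mR_B] = S·[w10; w11]:
  w00 = 1, w01 = 1, w10 = -1, w11 = 1/2

1 1 -1 1/2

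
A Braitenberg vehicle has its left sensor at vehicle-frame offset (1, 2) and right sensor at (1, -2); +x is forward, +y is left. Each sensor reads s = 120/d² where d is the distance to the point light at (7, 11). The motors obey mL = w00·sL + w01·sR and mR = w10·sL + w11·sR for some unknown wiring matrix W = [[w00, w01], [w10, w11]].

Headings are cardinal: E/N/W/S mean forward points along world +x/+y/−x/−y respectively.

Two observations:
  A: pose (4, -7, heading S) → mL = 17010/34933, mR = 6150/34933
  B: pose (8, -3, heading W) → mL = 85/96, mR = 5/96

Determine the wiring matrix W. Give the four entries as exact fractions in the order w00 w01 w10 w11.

1 1/2 1 -1/2

obs A: pose=(4,-7,S) → sL=60/181, sR=60/193, mL=17010/34933, mR=6150/34933
obs B: pose=(8,-3,W) → sL=15/32, sR=5/6, mL=85/96, mR=5/96
sensor matrix S = [[60/181, 60/193], [15/32, 5/6]]; det S = 36475/279464
solve [mL_A; mL_B] = S·[w00; w01] and [mR_A; mR_B] = S·[w10; w11]:
  w00 = 1, w01 = 1/2, w10 = 1, w11 = -1/2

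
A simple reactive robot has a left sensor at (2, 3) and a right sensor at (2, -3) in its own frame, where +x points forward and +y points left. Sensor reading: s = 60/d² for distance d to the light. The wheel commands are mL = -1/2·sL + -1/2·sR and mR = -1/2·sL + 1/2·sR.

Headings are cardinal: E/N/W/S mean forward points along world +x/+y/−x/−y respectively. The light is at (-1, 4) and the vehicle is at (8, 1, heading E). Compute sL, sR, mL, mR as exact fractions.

left sensor world pos  = (10, 4); dL² = 121
right sensor world pos = (10, -2); dR² = 157
sL = 60/121 = 60/121
sR = 60/157 = 60/157
mL = -1/2·sL + -1/2·sR = -8340/18997
mR = -1/2·sL + 1/2·sR = -1080/18997

60/121 60/157 -8340/18997 -1080/18997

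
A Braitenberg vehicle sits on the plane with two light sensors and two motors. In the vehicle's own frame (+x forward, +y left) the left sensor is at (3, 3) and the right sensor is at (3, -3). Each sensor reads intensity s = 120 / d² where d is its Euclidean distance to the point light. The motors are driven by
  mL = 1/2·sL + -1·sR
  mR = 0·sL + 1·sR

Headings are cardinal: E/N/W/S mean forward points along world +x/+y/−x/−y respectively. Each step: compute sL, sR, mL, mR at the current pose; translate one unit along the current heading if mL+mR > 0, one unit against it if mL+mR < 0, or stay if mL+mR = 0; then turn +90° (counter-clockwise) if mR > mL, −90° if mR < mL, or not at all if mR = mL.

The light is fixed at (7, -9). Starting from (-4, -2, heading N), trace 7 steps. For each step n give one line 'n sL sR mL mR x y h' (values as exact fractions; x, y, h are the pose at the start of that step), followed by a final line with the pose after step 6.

0 15/37 30/41 -1605/3034 30/41 -4 -2 N
1 120/221 120/317 -7500/70057 120/317 -4 -1 W
2 60/53 12/25 114/1325 12/25 -5 -1 S
3 120/181 120/97 -15900/17557 120/97 -5 -2 E
4 15/37 30/41 -1605/3034 30/41 -4 -2 N
5 120/221 120/317 -7500/70057 120/317 -4 -1 W
6 60/53 12/25 114/1325 12/25 -5 -1 S
final -5 -2 E

n=0: pose=(-4,-2,N); sL=15/37, sR=30/41; mL=-1605/3034, mR=30/41; mL+mR=15/74 → advance +1; mR−mL=3825/3034 → turn +1·90°
n=1: pose=(-4,-1,W); sL=120/221, sR=120/317; mL=-7500/70057, mR=120/317; mL+mR=60/221 → advance +1; mR−mL=34020/70057 → turn +1·90°
n=2: pose=(-5,-1,S); sL=60/53, sR=12/25; mL=114/1325, mR=12/25; mL+mR=30/53 → advance +1; mR−mL=522/1325 → turn +1·90°
n=3: pose=(-5,-2,E); sL=120/181, sR=120/97; mL=-15900/17557, mR=120/97; mL+mR=60/181 → advance +1; mR−mL=37620/17557 → turn +1·90°
n=4: pose=(-4,-2,N); sL=15/37, sR=30/41; mL=-1605/3034, mR=30/41; mL+mR=15/74 → advance +1; mR−mL=3825/3034 → turn +1·90°
n=5: pose=(-4,-1,W); sL=120/221, sR=120/317; mL=-7500/70057, mR=120/317; mL+mR=60/221 → advance +1; mR−mL=34020/70057 → turn +1·90°
n=6: pose=(-5,-1,S); sL=60/53, sR=12/25; mL=114/1325, mR=12/25; mL+mR=30/53 → advance +1; mR−mL=522/1325 → turn +1·90°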